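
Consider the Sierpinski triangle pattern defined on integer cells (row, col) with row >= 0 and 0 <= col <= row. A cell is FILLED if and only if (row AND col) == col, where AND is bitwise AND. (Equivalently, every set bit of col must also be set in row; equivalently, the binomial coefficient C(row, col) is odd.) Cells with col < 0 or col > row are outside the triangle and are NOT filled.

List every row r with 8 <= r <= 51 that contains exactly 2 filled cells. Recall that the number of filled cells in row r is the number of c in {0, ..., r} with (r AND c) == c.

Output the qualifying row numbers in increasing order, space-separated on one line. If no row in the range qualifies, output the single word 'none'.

Row r has 2^popcount(r) filled cells, so we need popcount(r) = log2(2) = 1.
Scan r = 8..51 and keep those with exactly 1 one-bits:
r=8=1000 popcount=1 -> KEEP
r=9=1001 popcount=2 -> skip
r=10=1010 popcount=2 -> skip
r=11=1011 popcount=3 -> skip
r=12=1100 popcount=2 -> skip
r=13=1101 popcount=3 -> skip
r=14=1110 popcount=3 -> skip
r=15=1111 popcount=4 -> skip
r=16=10000 popcount=1 -> KEEP
r=17=10001 popcount=2 -> skip
r=18=10010 popcount=2 -> skip
r=19=10011 popcount=3 -> skip
r=20=10100 popcount=2 -> skip
r=21=10101 popcount=3 -> skip
r=22=10110 popcount=3 -> skip
r=23=10111 popcount=4 -> skip
r=24=11000 popcount=2 -> skip
r=25=11001 popcount=3 -> skip
r=26=11010 popcount=3 -> skip
r=27=11011 popcount=4 -> skip
r=28=11100 popcount=3 -> skip
r=29=11101 popcount=4 -> skip
r=30=11110 popcount=4 -> skip
r=31=11111 popcount=5 -> skip
r=32=100000 popcount=1 -> KEEP
r=33=100001 popcount=2 -> skip
r=34=100010 popcount=2 -> skip
r=35=100011 popcount=3 -> skip
r=36=100100 popcount=2 -> skip
r=37=100101 popcount=3 -> skip
r=38=100110 popcount=3 -> skip
r=39=100111 popcount=4 -> skip
r=40=101000 popcount=2 -> skip
r=41=101001 popcount=3 -> skip
r=42=101010 popcount=3 -> skip
r=43=101011 popcount=4 -> skip
r=44=101100 popcount=3 -> skip
r=45=101101 popcount=4 -> skip
r=46=101110 popcount=4 -> skip
r=47=101111 popcount=5 -> skip
r=48=110000 popcount=2 -> skip
r=49=110001 popcount=3 -> skip
r=50=110010 popcount=3 -> skip
r=51=110011 popcount=4 -> skip
Kept rows: 8 16 32

Answer: 8 16 32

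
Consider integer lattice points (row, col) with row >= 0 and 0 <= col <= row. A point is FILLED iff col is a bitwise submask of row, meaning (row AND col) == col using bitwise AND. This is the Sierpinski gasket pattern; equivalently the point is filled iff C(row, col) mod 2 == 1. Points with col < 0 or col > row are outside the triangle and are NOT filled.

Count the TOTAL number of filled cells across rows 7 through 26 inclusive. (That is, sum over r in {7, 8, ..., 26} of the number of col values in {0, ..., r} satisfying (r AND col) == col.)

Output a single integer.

r7=111 pc3: +8 =8
r8=1000 pc1: +2 =10
r9=1001 pc2: +4 =14
r10=1010 pc2: +4 =18
r11=1011 pc3: +8 =26
r12=1100 pc2: +4 =30
r13=1101 pc3: +8 =38
r14=1110 pc3: +8 =46
r15=1111 pc4: +16 =62
r16=10000 pc1: +2 =64
r17=10001 pc2: +4 =68
r18=10010 pc2: +4 =72
r19=10011 pc3: +8 =80
r20=10100 pc2: +4 =84
r21=10101 pc3: +8 =92
r22=10110 pc3: +8 =100
r23=10111 pc4: +16 =116
r24=11000 pc2: +4 =120
r25=11001 pc3: +8 =128
r26=11010 pc3: +8 =136

Answer: 136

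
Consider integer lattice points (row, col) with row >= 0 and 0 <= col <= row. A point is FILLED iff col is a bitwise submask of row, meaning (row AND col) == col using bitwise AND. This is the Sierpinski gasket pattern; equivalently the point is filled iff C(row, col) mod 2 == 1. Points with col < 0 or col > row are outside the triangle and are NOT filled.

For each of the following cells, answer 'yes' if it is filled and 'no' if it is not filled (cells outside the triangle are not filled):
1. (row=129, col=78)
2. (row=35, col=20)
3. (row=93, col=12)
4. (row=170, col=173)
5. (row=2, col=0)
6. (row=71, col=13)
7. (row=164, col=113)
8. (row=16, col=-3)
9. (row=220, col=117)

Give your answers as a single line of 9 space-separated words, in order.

Answer: no no yes no yes no no no no

Derivation:
(129,78): row=0b10000001, col=0b1001110, row AND col = 0b0 = 0; 0 != 78 -> empty
(35,20): row=0b100011, col=0b10100, row AND col = 0b0 = 0; 0 != 20 -> empty
(93,12): row=0b1011101, col=0b1100, row AND col = 0b1100 = 12; 12 == 12 -> filled
(170,173): col outside [0, 170] -> not filled
(2,0): row=0b10, col=0b0, row AND col = 0b0 = 0; 0 == 0 -> filled
(71,13): row=0b1000111, col=0b1101, row AND col = 0b101 = 5; 5 != 13 -> empty
(164,113): row=0b10100100, col=0b1110001, row AND col = 0b100000 = 32; 32 != 113 -> empty
(16,-3): col outside [0, 16] -> not filled
(220,117): row=0b11011100, col=0b1110101, row AND col = 0b1010100 = 84; 84 != 117 -> empty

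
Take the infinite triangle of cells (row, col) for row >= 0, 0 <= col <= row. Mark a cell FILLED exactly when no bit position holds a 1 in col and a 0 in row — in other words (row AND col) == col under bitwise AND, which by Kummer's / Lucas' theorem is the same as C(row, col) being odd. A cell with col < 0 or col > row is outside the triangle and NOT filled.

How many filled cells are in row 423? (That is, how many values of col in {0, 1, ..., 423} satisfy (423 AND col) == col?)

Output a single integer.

423 in binary = 110100111
popcount(423) = number of 1-bits in 110100111 = 6
A col c satisfies (423 AND c) == c iff every set bit of c is also set in 423; each of the 6 set bits of 423 can independently be on or off in c.
count = 2^6 = 64

Answer: 64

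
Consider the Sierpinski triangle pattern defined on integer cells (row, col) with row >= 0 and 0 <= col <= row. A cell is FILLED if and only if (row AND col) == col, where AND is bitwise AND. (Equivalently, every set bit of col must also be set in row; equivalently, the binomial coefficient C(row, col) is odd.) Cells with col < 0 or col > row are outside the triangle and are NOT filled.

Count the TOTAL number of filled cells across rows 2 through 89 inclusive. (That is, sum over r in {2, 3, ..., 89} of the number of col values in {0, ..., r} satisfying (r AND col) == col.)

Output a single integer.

r2=10 pc1: +2 =2
r3=11 pc2: +4 =6
r4=100 pc1: +2 =8
r5=101 pc2: +4 =12
r6=110 pc2: +4 =16
r7=111 pc3: +8 =24
r8=1000 pc1: +2 =26
r9=1001 pc2: +4 =30
r10=1010 pc2: +4 =34
r11=1011 pc3: +8 =42
r12=1100 pc2: +4 =46
r13=1101 pc3: +8 =54
r14=1110 pc3: +8 =62
r15=1111 pc4: +16 =78
r16=10000 pc1: +2 =80
r17=10001 pc2: +4 =84
r18=10010 pc2: +4 =88
r19=10011 pc3: +8 =96
r20=10100 pc2: +4 =100
r21=10101 pc3: +8 =108
r22=10110 pc3: +8 =116
r23=10111 pc4: +16 =132
r24=11000 pc2: +4 =136
r25=11001 pc3: +8 =144
r26=11010 pc3: +8 =152
r27=11011 pc4: +16 =168
r28=11100 pc3: +8 =176
r29=11101 pc4: +16 =192
r30=11110 pc4: +16 =208
r31=11111 pc5: +32 =240
r32=100000 pc1: +2 =242
r33=100001 pc2: +4 =246
r34=100010 pc2: +4 =250
r35=100011 pc3: +8 =258
r36=100100 pc2: +4 =262
r37=100101 pc3: +8 =270
r38=100110 pc3: +8 =278
r39=100111 pc4: +16 =294
r40=101000 pc2: +4 =298
r41=101001 pc3: +8 =306
r42=101010 pc3: +8 =314
r43=101011 pc4: +16 =330
r44=101100 pc3: +8 =338
r45=101101 pc4: +16 =354
r46=101110 pc4: +16 =370
r47=101111 pc5: +32 =402
r48=110000 pc2: +4 =406
r49=110001 pc3: +8 =414
r50=110010 pc3: +8 =422
r51=110011 pc4: +16 =438
r52=110100 pc3: +8 =446
r53=110101 pc4: +16 =462
r54=110110 pc4: +16 =478
r55=110111 pc5: +32 =510
r56=111000 pc3: +8 =518
r57=111001 pc4: +16 =534
r58=111010 pc4: +16 =550
r59=111011 pc5: +32 =582
r60=111100 pc4: +16 =598
r61=111101 pc5: +32 =630
r62=111110 pc5: +32 =662
r63=111111 pc6: +64 =726
r64=1000000 pc1: +2 =728
r65=1000001 pc2: +4 =732
r66=1000010 pc2: +4 =736
r67=1000011 pc3: +8 =744
r68=1000100 pc2: +4 =748
r69=1000101 pc3: +8 =756
r70=1000110 pc3: +8 =764
r71=1000111 pc4: +16 =780
r72=1001000 pc2: +4 =784
r73=1001001 pc3: +8 =792
r74=1001010 pc3: +8 =800
r75=1001011 pc4: +16 =816
r76=1001100 pc3: +8 =824
r77=1001101 pc4: +16 =840
r78=1001110 pc4: +16 =856
r79=1001111 pc5: +32 =888
r80=1010000 pc2: +4 =892
r81=1010001 pc3: +8 =900
r82=1010010 pc3: +8 =908
r83=1010011 pc4: +16 =924
r84=1010100 pc3: +8 =932
r85=1010101 pc4: +16 =948
r86=1010110 pc4: +16 =964
r87=1010111 pc5: +32 =996
r88=1011000 pc3: +8 =1004
r89=1011001 pc4: +16 =1020

Answer: 1020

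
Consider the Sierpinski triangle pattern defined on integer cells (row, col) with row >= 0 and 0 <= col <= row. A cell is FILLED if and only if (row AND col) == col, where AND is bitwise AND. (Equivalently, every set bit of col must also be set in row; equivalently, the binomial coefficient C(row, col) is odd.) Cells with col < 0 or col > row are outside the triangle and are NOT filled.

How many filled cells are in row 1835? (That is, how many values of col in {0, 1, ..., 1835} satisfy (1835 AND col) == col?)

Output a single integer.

1835 in binary = 11100101011
popcount(1835) = number of 1-bits in 11100101011 = 7
A col c satisfies (1835 AND c) == c iff every set bit of c is also set in 1835; each of the 7 set bits of 1835 can independently be on or off in c.
count = 2^7 = 128

Answer: 128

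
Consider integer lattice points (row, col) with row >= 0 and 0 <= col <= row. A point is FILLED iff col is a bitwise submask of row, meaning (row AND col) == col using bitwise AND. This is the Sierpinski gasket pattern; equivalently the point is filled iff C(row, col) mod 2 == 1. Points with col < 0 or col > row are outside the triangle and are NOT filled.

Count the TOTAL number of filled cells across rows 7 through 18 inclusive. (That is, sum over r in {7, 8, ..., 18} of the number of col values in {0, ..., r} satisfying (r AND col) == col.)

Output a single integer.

Answer: 72

Derivation:
r7=111 pc3: +8 =8
r8=1000 pc1: +2 =10
r9=1001 pc2: +4 =14
r10=1010 pc2: +4 =18
r11=1011 pc3: +8 =26
r12=1100 pc2: +4 =30
r13=1101 pc3: +8 =38
r14=1110 pc3: +8 =46
r15=1111 pc4: +16 =62
r16=10000 pc1: +2 =64
r17=10001 pc2: +4 =68
r18=10010 pc2: +4 =72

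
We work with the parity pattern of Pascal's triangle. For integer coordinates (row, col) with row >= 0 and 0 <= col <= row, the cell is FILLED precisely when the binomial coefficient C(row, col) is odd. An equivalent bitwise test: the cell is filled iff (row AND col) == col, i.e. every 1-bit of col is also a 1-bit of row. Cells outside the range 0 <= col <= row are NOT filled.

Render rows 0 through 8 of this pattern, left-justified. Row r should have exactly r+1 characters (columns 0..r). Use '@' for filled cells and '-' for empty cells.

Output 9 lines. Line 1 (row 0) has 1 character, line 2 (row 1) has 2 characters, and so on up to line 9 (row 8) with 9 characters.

Answer: @
@@
@-@
@@@@
@---@
@@--@@
@-@-@-@
@@@@@@@@
@-------@

Derivation:
r0=0: @
r1=1: @@
r2=10: @-@
r3=11: @@@@
r4=100: @---@
r5=101: @@--@@
r6=110: @-@-@-@
r7=111: @@@@@@@@
r8=1000: @-------@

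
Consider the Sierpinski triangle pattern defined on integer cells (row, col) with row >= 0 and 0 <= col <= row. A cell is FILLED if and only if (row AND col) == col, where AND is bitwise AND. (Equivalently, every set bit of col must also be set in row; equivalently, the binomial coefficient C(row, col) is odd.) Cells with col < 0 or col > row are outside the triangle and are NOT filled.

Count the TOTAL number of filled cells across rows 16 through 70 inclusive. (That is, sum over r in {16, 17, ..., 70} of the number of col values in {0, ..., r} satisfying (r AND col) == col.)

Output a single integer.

r16=10000 pc1: +2 =2
r17=10001 pc2: +4 =6
r18=10010 pc2: +4 =10
r19=10011 pc3: +8 =18
r20=10100 pc2: +4 =22
r21=10101 pc3: +8 =30
r22=10110 pc3: +8 =38
r23=10111 pc4: +16 =54
r24=11000 pc2: +4 =58
r25=11001 pc3: +8 =66
r26=11010 pc3: +8 =74
r27=11011 pc4: +16 =90
r28=11100 pc3: +8 =98
r29=11101 pc4: +16 =114
r30=11110 pc4: +16 =130
r31=11111 pc5: +32 =162
r32=100000 pc1: +2 =164
r33=100001 pc2: +4 =168
r34=100010 pc2: +4 =172
r35=100011 pc3: +8 =180
r36=100100 pc2: +4 =184
r37=100101 pc3: +8 =192
r38=100110 pc3: +8 =200
r39=100111 pc4: +16 =216
r40=101000 pc2: +4 =220
r41=101001 pc3: +8 =228
r42=101010 pc3: +8 =236
r43=101011 pc4: +16 =252
r44=101100 pc3: +8 =260
r45=101101 pc4: +16 =276
r46=101110 pc4: +16 =292
r47=101111 pc5: +32 =324
r48=110000 pc2: +4 =328
r49=110001 pc3: +8 =336
r50=110010 pc3: +8 =344
r51=110011 pc4: +16 =360
r52=110100 pc3: +8 =368
r53=110101 pc4: +16 =384
r54=110110 pc4: +16 =400
r55=110111 pc5: +32 =432
r56=111000 pc3: +8 =440
r57=111001 pc4: +16 =456
r58=111010 pc4: +16 =472
r59=111011 pc5: +32 =504
r60=111100 pc4: +16 =520
r61=111101 pc5: +32 =552
r62=111110 pc5: +32 =584
r63=111111 pc6: +64 =648
r64=1000000 pc1: +2 =650
r65=1000001 pc2: +4 =654
r66=1000010 pc2: +4 =658
r67=1000011 pc3: +8 =666
r68=1000100 pc2: +4 =670
r69=1000101 pc3: +8 =678
r70=1000110 pc3: +8 =686

Answer: 686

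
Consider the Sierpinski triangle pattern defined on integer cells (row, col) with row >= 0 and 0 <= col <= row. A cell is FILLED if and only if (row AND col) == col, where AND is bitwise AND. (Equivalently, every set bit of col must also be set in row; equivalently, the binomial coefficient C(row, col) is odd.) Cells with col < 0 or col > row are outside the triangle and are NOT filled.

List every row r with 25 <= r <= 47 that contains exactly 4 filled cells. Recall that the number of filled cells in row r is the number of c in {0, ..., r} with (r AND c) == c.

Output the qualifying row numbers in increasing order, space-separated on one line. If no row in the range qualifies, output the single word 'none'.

Row r has 2^popcount(r) filled cells, so we need popcount(r) = log2(4) = 2.
Scan r = 25..47 and keep those with exactly 2 one-bits:
r=25=11001 popcount=3 -> skip
r=26=11010 popcount=3 -> skip
r=27=11011 popcount=4 -> skip
r=28=11100 popcount=3 -> skip
r=29=11101 popcount=4 -> skip
r=30=11110 popcount=4 -> skip
r=31=11111 popcount=5 -> skip
r=32=100000 popcount=1 -> skip
r=33=100001 popcount=2 -> KEEP
r=34=100010 popcount=2 -> KEEP
r=35=100011 popcount=3 -> skip
r=36=100100 popcount=2 -> KEEP
r=37=100101 popcount=3 -> skip
r=38=100110 popcount=3 -> skip
r=39=100111 popcount=4 -> skip
r=40=101000 popcount=2 -> KEEP
r=41=101001 popcount=3 -> skip
r=42=101010 popcount=3 -> skip
r=43=101011 popcount=4 -> skip
r=44=101100 popcount=3 -> skip
r=45=101101 popcount=4 -> skip
r=46=101110 popcount=4 -> skip
r=47=101111 popcount=5 -> skip
Kept rows: 33 34 36 40

Answer: 33 34 36 40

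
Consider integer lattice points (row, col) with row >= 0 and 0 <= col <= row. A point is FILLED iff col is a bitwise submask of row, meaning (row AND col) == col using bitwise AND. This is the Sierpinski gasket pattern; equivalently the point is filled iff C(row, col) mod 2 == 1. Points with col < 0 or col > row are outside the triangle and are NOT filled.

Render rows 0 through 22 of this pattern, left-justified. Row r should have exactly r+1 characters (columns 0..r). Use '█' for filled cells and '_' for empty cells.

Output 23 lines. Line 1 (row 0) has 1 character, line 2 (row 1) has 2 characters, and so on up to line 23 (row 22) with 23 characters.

r0=0: █
r1=1: ██
r2=10: █_█
r3=11: ████
r4=100: █___█
r5=101: ██__██
r6=110: █_█_█_█
r7=111: ████████
r8=1000: █_______█
r9=1001: ██______██
r10=1010: █_█_____█_█
r11=1011: ████____████
r12=1100: █___█___█___█
r13=1101: ██__██__██__██
r14=1110: █_█_█_█_█_█_█_█
r15=1111: ████████████████
r16=10000: █_______________█
r17=10001: ██______________██
r18=10010: █_█_____________█_█
r19=10011: ████____________████
r20=10100: █___█___________█___█
r21=10101: ██__██__________██__██
r22=10110: █_█_█_█_________█_█_█_█

Answer: █
██
█_█
████
█___█
██__██
█_█_█_█
████████
█_______█
██______██
█_█_____█_█
████____████
█___█___█___█
██__██__██__██
█_█_█_█_█_█_█_█
████████████████
█_______________█
██______________██
█_█_____________█_█
████____________████
█___█___________█___█
██__██__________██__██
█_█_█_█_________█_█_█_█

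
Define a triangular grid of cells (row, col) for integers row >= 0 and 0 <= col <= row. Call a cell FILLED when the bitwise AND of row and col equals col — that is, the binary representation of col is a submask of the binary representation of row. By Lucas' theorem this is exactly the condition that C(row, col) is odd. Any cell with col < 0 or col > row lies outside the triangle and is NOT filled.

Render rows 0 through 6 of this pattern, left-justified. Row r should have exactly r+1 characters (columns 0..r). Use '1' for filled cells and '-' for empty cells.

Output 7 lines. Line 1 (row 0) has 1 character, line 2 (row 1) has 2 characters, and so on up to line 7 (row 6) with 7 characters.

r0=0: 1
r1=1: 11
r2=10: 1-1
r3=11: 1111
r4=100: 1---1
r5=101: 11--11
r6=110: 1-1-1-1

Answer: 1
11
1-1
1111
1---1
11--11
1-1-1-1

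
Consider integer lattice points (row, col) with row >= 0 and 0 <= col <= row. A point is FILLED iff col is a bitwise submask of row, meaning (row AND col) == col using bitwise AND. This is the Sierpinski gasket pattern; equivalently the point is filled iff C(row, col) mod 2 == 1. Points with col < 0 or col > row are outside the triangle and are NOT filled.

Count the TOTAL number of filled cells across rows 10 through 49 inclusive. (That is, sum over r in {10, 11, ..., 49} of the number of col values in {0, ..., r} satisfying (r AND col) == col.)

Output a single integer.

Answer: 384

Derivation:
r10=1010 pc2: +4 =4
r11=1011 pc3: +8 =12
r12=1100 pc2: +4 =16
r13=1101 pc3: +8 =24
r14=1110 pc3: +8 =32
r15=1111 pc4: +16 =48
r16=10000 pc1: +2 =50
r17=10001 pc2: +4 =54
r18=10010 pc2: +4 =58
r19=10011 pc3: +8 =66
r20=10100 pc2: +4 =70
r21=10101 pc3: +8 =78
r22=10110 pc3: +8 =86
r23=10111 pc4: +16 =102
r24=11000 pc2: +4 =106
r25=11001 pc3: +8 =114
r26=11010 pc3: +8 =122
r27=11011 pc4: +16 =138
r28=11100 pc3: +8 =146
r29=11101 pc4: +16 =162
r30=11110 pc4: +16 =178
r31=11111 pc5: +32 =210
r32=100000 pc1: +2 =212
r33=100001 pc2: +4 =216
r34=100010 pc2: +4 =220
r35=100011 pc3: +8 =228
r36=100100 pc2: +4 =232
r37=100101 pc3: +8 =240
r38=100110 pc3: +8 =248
r39=100111 pc4: +16 =264
r40=101000 pc2: +4 =268
r41=101001 pc3: +8 =276
r42=101010 pc3: +8 =284
r43=101011 pc4: +16 =300
r44=101100 pc3: +8 =308
r45=101101 pc4: +16 =324
r46=101110 pc4: +16 =340
r47=101111 pc5: +32 =372
r48=110000 pc2: +4 =376
r49=110001 pc3: +8 =384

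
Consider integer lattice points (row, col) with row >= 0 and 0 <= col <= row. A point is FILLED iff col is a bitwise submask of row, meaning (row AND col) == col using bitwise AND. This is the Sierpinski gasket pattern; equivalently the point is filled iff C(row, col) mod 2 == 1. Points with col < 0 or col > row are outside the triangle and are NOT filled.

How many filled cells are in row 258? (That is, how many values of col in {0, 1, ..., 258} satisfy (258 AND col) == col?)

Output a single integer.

Answer: 4

Derivation:
258 in binary = 100000010
popcount(258) = number of 1-bits in 100000010 = 2
A col c satisfies (258 AND c) == c iff every set bit of c is also set in 258; each of the 2 set bits of 258 can independently be on or off in c.
count = 2^2 = 4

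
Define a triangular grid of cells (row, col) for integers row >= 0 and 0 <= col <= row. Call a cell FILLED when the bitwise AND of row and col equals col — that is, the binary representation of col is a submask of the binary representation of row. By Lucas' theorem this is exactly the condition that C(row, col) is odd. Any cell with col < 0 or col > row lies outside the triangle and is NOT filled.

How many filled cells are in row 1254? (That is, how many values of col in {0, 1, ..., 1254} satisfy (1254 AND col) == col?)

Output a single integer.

Answer: 64

Derivation:
1254 in binary = 10011100110
popcount(1254) = number of 1-bits in 10011100110 = 6
A col c satisfies (1254 AND c) == c iff every set bit of c is also set in 1254; each of the 6 set bits of 1254 can independently be on or off in c.
count = 2^6 = 64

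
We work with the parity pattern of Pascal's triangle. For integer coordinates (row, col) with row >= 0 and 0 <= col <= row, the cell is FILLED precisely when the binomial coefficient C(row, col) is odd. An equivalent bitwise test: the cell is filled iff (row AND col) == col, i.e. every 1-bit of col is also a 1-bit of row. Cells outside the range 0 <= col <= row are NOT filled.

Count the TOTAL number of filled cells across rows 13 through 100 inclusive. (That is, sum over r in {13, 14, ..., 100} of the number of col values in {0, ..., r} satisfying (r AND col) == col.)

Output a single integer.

Answer: 1210

Derivation:
r13=1101 pc3: +8 =8
r14=1110 pc3: +8 =16
r15=1111 pc4: +16 =32
r16=10000 pc1: +2 =34
r17=10001 pc2: +4 =38
r18=10010 pc2: +4 =42
r19=10011 pc3: +8 =50
r20=10100 pc2: +4 =54
r21=10101 pc3: +8 =62
r22=10110 pc3: +8 =70
r23=10111 pc4: +16 =86
r24=11000 pc2: +4 =90
r25=11001 pc3: +8 =98
r26=11010 pc3: +8 =106
r27=11011 pc4: +16 =122
r28=11100 pc3: +8 =130
r29=11101 pc4: +16 =146
r30=11110 pc4: +16 =162
r31=11111 pc5: +32 =194
r32=100000 pc1: +2 =196
r33=100001 pc2: +4 =200
r34=100010 pc2: +4 =204
r35=100011 pc3: +8 =212
r36=100100 pc2: +4 =216
r37=100101 pc3: +8 =224
r38=100110 pc3: +8 =232
r39=100111 pc4: +16 =248
r40=101000 pc2: +4 =252
r41=101001 pc3: +8 =260
r42=101010 pc3: +8 =268
r43=101011 pc4: +16 =284
r44=101100 pc3: +8 =292
r45=101101 pc4: +16 =308
r46=101110 pc4: +16 =324
r47=101111 pc5: +32 =356
r48=110000 pc2: +4 =360
r49=110001 pc3: +8 =368
r50=110010 pc3: +8 =376
r51=110011 pc4: +16 =392
r52=110100 pc3: +8 =400
r53=110101 pc4: +16 =416
r54=110110 pc4: +16 =432
r55=110111 pc5: +32 =464
r56=111000 pc3: +8 =472
r57=111001 pc4: +16 =488
r58=111010 pc4: +16 =504
r59=111011 pc5: +32 =536
r60=111100 pc4: +16 =552
r61=111101 pc5: +32 =584
r62=111110 pc5: +32 =616
r63=111111 pc6: +64 =680
r64=1000000 pc1: +2 =682
r65=1000001 pc2: +4 =686
r66=1000010 pc2: +4 =690
r67=1000011 pc3: +8 =698
r68=1000100 pc2: +4 =702
r69=1000101 pc3: +8 =710
r70=1000110 pc3: +8 =718
r71=1000111 pc4: +16 =734
r72=1001000 pc2: +4 =738
r73=1001001 pc3: +8 =746
r74=1001010 pc3: +8 =754
r75=1001011 pc4: +16 =770
r76=1001100 pc3: +8 =778
r77=1001101 pc4: +16 =794
r78=1001110 pc4: +16 =810
r79=1001111 pc5: +32 =842
r80=1010000 pc2: +4 =846
r81=1010001 pc3: +8 =854
r82=1010010 pc3: +8 =862
r83=1010011 pc4: +16 =878
r84=1010100 pc3: +8 =886
r85=1010101 pc4: +16 =902
r86=1010110 pc4: +16 =918
r87=1010111 pc5: +32 =950
r88=1011000 pc3: +8 =958
r89=1011001 pc4: +16 =974
r90=1011010 pc4: +16 =990
r91=1011011 pc5: +32 =1022
r92=1011100 pc4: +16 =1038
r93=1011101 pc5: +32 =1070
r94=1011110 pc5: +32 =1102
r95=1011111 pc6: +64 =1166
r96=1100000 pc2: +4 =1170
r97=1100001 pc3: +8 =1178
r98=1100010 pc3: +8 =1186
r99=1100011 pc4: +16 =1202
r100=1100100 pc3: +8 =1210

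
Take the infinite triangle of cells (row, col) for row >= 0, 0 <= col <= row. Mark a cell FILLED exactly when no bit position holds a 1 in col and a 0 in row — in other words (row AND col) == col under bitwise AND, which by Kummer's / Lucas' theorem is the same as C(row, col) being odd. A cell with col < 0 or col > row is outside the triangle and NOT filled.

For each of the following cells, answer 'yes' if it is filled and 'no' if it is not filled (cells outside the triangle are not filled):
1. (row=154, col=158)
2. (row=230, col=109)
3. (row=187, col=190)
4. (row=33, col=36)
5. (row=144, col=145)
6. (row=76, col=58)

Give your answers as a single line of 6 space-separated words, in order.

(154,158): col outside [0, 154] -> not filled
(230,109): row=0b11100110, col=0b1101101, row AND col = 0b1100100 = 100; 100 != 109 -> empty
(187,190): col outside [0, 187] -> not filled
(33,36): col outside [0, 33] -> not filled
(144,145): col outside [0, 144] -> not filled
(76,58): row=0b1001100, col=0b111010, row AND col = 0b1000 = 8; 8 != 58 -> empty

Answer: no no no no no no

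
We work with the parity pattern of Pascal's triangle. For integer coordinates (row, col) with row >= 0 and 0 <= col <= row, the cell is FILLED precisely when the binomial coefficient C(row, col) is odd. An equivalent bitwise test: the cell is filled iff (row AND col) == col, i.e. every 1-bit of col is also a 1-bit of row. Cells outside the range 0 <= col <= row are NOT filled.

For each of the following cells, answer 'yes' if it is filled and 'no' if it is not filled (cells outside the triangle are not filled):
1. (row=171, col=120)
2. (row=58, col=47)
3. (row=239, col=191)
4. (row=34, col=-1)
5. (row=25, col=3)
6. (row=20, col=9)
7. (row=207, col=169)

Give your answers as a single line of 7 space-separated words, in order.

Answer: no no no no no no no

Derivation:
(171,120): row=0b10101011, col=0b1111000, row AND col = 0b101000 = 40; 40 != 120 -> empty
(58,47): row=0b111010, col=0b101111, row AND col = 0b101010 = 42; 42 != 47 -> empty
(239,191): row=0b11101111, col=0b10111111, row AND col = 0b10101111 = 175; 175 != 191 -> empty
(34,-1): col outside [0, 34] -> not filled
(25,3): row=0b11001, col=0b11, row AND col = 0b1 = 1; 1 != 3 -> empty
(20,9): row=0b10100, col=0b1001, row AND col = 0b0 = 0; 0 != 9 -> empty
(207,169): row=0b11001111, col=0b10101001, row AND col = 0b10001001 = 137; 137 != 169 -> empty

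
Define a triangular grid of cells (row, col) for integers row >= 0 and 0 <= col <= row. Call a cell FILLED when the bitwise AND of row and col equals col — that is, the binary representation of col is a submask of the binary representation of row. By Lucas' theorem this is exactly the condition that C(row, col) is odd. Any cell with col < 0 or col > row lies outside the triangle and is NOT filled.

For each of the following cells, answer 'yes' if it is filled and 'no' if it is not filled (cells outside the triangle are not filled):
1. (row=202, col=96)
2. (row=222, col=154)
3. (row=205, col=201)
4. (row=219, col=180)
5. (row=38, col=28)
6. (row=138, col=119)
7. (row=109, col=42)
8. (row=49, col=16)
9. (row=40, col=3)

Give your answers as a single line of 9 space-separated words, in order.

(202,96): row=0b11001010, col=0b1100000, row AND col = 0b1000000 = 64; 64 != 96 -> empty
(222,154): row=0b11011110, col=0b10011010, row AND col = 0b10011010 = 154; 154 == 154 -> filled
(205,201): row=0b11001101, col=0b11001001, row AND col = 0b11001001 = 201; 201 == 201 -> filled
(219,180): row=0b11011011, col=0b10110100, row AND col = 0b10010000 = 144; 144 != 180 -> empty
(38,28): row=0b100110, col=0b11100, row AND col = 0b100 = 4; 4 != 28 -> empty
(138,119): row=0b10001010, col=0b1110111, row AND col = 0b10 = 2; 2 != 119 -> empty
(109,42): row=0b1101101, col=0b101010, row AND col = 0b101000 = 40; 40 != 42 -> empty
(49,16): row=0b110001, col=0b10000, row AND col = 0b10000 = 16; 16 == 16 -> filled
(40,3): row=0b101000, col=0b11, row AND col = 0b0 = 0; 0 != 3 -> empty

Answer: no yes yes no no no no yes no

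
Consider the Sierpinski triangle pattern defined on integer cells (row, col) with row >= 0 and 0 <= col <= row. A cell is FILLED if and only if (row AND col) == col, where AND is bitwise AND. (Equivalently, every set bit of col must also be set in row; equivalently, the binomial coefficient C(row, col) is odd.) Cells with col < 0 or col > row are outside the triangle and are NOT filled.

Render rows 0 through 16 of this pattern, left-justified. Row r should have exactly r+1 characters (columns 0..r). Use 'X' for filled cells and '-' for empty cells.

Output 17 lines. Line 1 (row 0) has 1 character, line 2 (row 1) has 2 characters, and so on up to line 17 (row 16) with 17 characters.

r0=0: X
r1=1: XX
r2=10: X-X
r3=11: XXXX
r4=100: X---X
r5=101: XX--XX
r6=110: X-X-X-X
r7=111: XXXXXXXX
r8=1000: X-------X
r9=1001: XX------XX
r10=1010: X-X-----X-X
r11=1011: XXXX----XXXX
r12=1100: X---X---X---X
r13=1101: XX--XX--XX--XX
r14=1110: X-X-X-X-X-X-X-X
r15=1111: XXXXXXXXXXXXXXXX
r16=10000: X---------------X

Answer: X
XX
X-X
XXXX
X---X
XX--XX
X-X-X-X
XXXXXXXX
X-------X
XX------XX
X-X-----X-X
XXXX----XXXX
X---X---X---X
XX--XX--XX--XX
X-X-X-X-X-X-X-X
XXXXXXXXXXXXXXXX
X---------------X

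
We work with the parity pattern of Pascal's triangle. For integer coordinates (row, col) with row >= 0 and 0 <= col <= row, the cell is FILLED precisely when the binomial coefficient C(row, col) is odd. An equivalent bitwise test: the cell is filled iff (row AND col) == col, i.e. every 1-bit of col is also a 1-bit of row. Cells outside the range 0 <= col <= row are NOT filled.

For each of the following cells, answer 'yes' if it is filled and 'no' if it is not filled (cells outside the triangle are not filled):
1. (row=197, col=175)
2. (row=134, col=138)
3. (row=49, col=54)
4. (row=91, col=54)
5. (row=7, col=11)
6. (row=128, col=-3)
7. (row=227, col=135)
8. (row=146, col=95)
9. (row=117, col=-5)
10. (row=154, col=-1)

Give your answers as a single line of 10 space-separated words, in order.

(197,175): row=0b11000101, col=0b10101111, row AND col = 0b10000101 = 133; 133 != 175 -> empty
(134,138): col outside [0, 134] -> not filled
(49,54): col outside [0, 49] -> not filled
(91,54): row=0b1011011, col=0b110110, row AND col = 0b10010 = 18; 18 != 54 -> empty
(7,11): col outside [0, 7] -> not filled
(128,-3): col outside [0, 128] -> not filled
(227,135): row=0b11100011, col=0b10000111, row AND col = 0b10000011 = 131; 131 != 135 -> empty
(146,95): row=0b10010010, col=0b1011111, row AND col = 0b10010 = 18; 18 != 95 -> empty
(117,-5): col outside [0, 117] -> not filled
(154,-1): col outside [0, 154] -> not filled

Answer: no no no no no no no no no no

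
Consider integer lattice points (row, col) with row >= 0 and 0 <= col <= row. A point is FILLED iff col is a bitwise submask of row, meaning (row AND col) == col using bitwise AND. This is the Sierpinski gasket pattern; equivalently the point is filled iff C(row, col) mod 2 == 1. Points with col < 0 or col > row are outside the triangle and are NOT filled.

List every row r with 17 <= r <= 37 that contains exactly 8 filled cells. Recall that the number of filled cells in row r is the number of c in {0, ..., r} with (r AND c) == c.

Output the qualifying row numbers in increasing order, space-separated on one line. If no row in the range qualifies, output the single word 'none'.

Row r has 2^popcount(r) filled cells, so we need popcount(r) = log2(8) = 3.
Scan r = 17..37 and keep those with exactly 3 one-bits:
r=17=10001 popcount=2 -> skip
r=18=10010 popcount=2 -> skip
r=19=10011 popcount=3 -> KEEP
r=20=10100 popcount=2 -> skip
r=21=10101 popcount=3 -> KEEP
r=22=10110 popcount=3 -> KEEP
r=23=10111 popcount=4 -> skip
r=24=11000 popcount=2 -> skip
r=25=11001 popcount=3 -> KEEP
r=26=11010 popcount=3 -> KEEP
r=27=11011 popcount=4 -> skip
r=28=11100 popcount=3 -> KEEP
r=29=11101 popcount=4 -> skip
r=30=11110 popcount=4 -> skip
r=31=11111 popcount=5 -> skip
r=32=100000 popcount=1 -> skip
r=33=100001 popcount=2 -> skip
r=34=100010 popcount=2 -> skip
r=35=100011 popcount=3 -> KEEP
r=36=100100 popcount=2 -> skip
r=37=100101 popcount=3 -> KEEP
Kept rows: 19 21 22 25 26 28 35 37

Answer: 19 21 22 25 26 28 35 37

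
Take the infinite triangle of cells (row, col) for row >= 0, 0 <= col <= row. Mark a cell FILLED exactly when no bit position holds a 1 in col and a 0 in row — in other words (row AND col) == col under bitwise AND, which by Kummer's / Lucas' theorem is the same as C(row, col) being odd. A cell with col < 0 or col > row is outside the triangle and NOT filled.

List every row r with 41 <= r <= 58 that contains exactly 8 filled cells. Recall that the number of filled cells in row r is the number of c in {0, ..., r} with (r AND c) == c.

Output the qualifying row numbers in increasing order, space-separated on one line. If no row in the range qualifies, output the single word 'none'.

Row r has 2^popcount(r) filled cells, so we need popcount(r) = log2(8) = 3.
Scan r = 41..58 and keep those with exactly 3 one-bits:
r=41=101001 popcount=3 -> KEEP
r=42=101010 popcount=3 -> KEEP
r=43=101011 popcount=4 -> skip
r=44=101100 popcount=3 -> KEEP
r=45=101101 popcount=4 -> skip
r=46=101110 popcount=4 -> skip
r=47=101111 popcount=5 -> skip
r=48=110000 popcount=2 -> skip
r=49=110001 popcount=3 -> KEEP
r=50=110010 popcount=3 -> KEEP
r=51=110011 popcount=4 -> skip
r=52=110100 popcount=3 -> KEEP
r=53=110101 popcount=4 -> skip
r=54=110110 popcount=4 -> skip
r=55=110111 popcount=5 -> skip
r=56=111000 popcount=3 -> KEEP
r=57=111001 popcount=4 -> skip
r=58=111010 popcount=4 -> skip
Kept rows: 41 42 44 49 50 52 56

Answer: 41 42 44 49 50 52 56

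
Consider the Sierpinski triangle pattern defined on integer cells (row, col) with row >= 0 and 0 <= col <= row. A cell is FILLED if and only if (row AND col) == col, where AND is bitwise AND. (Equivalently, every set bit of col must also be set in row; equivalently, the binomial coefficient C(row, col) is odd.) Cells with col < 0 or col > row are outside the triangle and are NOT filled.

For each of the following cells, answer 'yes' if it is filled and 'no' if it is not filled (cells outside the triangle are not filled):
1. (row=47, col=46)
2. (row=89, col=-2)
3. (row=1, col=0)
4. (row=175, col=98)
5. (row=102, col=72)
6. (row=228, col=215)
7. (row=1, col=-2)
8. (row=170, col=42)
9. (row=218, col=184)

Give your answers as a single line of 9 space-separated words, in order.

(47,46): row=0b101111, col=0b101110, row AND col = 0b101110 = 46; 46 == 46 -> filled
(89,-2): col outside [0, 89] -> not filled
(1,0): row=0b1, col=0b0, row AND col = 0b0 = 0; 0 == 0 -> filled
(175,98): row=0b10101111, col=0b1100010, row AND col = 0b100010 = 34; 34 != 98 -> empty
(102,72): row=0b1100110, col=0b1001000, row AND col = 0b1000000 = 64; 64 != 72 -> empty
(228,215): row=0b11100100, col=0b11010111, row AND col = 0b11000100 = 196; 196 != 215 -> empty
(1,-2): col outside [0, 1] -> not filled
(170,42): row=0b10101010, col=0b101010, row AND col = 0b101010 = 42; 42 == 42 -> filled
(218,184): row=0b11011010, col=0b10111000, row AND col = 0b10011000 = 152; 152 != 184 -> empty

Answer: yes no yes no no no no yes no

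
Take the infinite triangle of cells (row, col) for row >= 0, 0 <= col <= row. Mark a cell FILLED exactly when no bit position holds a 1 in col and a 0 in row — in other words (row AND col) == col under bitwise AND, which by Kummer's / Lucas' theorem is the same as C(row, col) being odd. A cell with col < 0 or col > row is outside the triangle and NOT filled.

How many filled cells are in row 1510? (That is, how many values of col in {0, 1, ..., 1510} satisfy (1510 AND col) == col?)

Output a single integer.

1510 in binary = 10111100110
popcount(1510) = number of 1-bits in 10111100110 = 7
A col c satisfies (1510 AND c) == c iff every set bit of c is also set in 1510; each of the 7 set bits of 1510 can independently be on or off in c.
count = 2^7 = 128

Answer: 128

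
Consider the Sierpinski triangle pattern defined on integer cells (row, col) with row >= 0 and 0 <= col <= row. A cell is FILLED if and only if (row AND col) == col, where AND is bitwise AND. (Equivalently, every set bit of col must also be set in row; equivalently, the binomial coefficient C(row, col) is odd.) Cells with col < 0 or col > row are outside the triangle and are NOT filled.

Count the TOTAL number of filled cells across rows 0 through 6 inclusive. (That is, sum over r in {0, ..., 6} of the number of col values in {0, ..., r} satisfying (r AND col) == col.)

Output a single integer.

Answer: 19

Derivation:
r0=0 pc0: +1 =1
r1=1 pc1: +2 =3
r2=10 pc1: +2 =5
r3=11 pc2: +4 =9
r4=100 pc1: +2 =11
r5=101 pc2: +4 =15
r6=110 pc2: +4 =19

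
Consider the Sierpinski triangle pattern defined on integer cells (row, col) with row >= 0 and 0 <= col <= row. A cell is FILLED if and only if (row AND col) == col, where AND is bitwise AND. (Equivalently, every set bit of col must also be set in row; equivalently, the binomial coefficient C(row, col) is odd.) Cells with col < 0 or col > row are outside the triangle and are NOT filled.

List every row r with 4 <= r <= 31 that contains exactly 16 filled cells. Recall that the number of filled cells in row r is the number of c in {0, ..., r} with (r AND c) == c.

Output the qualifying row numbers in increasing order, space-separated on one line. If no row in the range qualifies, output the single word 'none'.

Answer: 15 23 27 29 30

Derivation:
Row r has 2^popcount(r) filled cells, so we need popcount(r) = log2(16) = 4.
Scan r = 4..31 and keep those with exactly 4 one-bits:
r=4=100 popcount=1 -> skip
r=5=101 popcount=2 -> skip
r=6=110 popcount=2 -> skip
r=7=111 popcount=3 -> skip
r=8=1000 popcount=1 -> skip
r=9=1001 popcount=2 -> skip
r=10=1010 popcount=2 -> skip
r=11=1011 popcount=3 -> skip
r=12=1100 popcount=2 -> skip
r=13=1101 popcount=3 -> skip
r=14=1110 popcount=3 -> skip
r=15=1111 popcount=4 -> KEEP
r=16=10000 popcount=1 -> skip
r=17=10001 popcount=2 -> skip
r=18=10010 popcount=2 -> skip
r=19=10011 popcount=3 -> skip
r=20=10100 popcount=2 -> skip
r=21=10101 popcount=3 -> skip
r=22=10110 popcount=3 -> skip
r=23=10111 popcount=4 -> KEEP
r=24=11000 popcount=2 -> skip
r=25=11001 popcount=3 -> skip
r=26=11010 popcount=3 -> skip
r=27=11011 popcount=4 -> KEEP
r=28=11100 popcount=3 -> skip
r=29=11101 popcount=4 -> KEEP
r=30=11110 popcount=4 -> KEEP
r=31=11111 popcount=5 -> skip
Kept rows: 15 23 27 29 30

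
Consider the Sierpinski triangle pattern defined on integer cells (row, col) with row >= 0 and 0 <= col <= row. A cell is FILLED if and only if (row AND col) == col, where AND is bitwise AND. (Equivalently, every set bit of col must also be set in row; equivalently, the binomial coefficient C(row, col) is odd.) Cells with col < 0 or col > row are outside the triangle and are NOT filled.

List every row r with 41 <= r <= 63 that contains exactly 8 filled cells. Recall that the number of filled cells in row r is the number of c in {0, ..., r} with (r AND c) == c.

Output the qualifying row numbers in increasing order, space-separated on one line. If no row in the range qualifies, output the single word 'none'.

Row r has 2^popcount(r) filled cells, so we need popcount(r) = log2(8) = 3.
Scan r = 41..63 and keep those with exactly 3 one-bits:
r=41=101001 popcount=3 -> KEEP
r=42=101010 popcount=3 -> KEEP
r=43=101011 popcount=4 -> skip
r=44=101100 popcount=3 -> KEEP
r=45=101101 popcount=4 -> skip
r=46=101110 popcount=4 -> skip
r=47=101111 popcount=5 -> skip
r=48=110000 popcount=2 -> skip
r=49=110001 popcount=3 -> KEEP
r=50=110010 popcount=3 -> KEEP
r=51=110011 popcount=4 -> skip
r=52=110100 popcount=3 -> KEEP
r=53=110101 popcount=4 -> skip
r=54=110110 popcount=4 -> skip
r=55=110111 popcount=5 -> skip
r=56=111000 popcount=3 -> KEEP
r=57=111001 popcount=4 -> skip
r=58=111010 popcount=4 -> skip
r=59=111011 popcount=5 -> skip
r=60=111100 popcount=4 -> skip
r=61=111101 popcount=5 -> skip
r=62=111110 popcount=5 -> skip
r=63=111111 popcount=6 -> skip
Kept rows: 41 42 44 49 50 52 56

Answer: 41 42 44 49 50 52 56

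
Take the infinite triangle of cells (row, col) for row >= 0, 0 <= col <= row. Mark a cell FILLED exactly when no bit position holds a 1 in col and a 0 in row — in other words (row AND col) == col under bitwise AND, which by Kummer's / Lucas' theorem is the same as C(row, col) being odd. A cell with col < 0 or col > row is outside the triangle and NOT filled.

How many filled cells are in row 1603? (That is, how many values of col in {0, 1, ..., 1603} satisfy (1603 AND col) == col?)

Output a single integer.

1603 in binary = 11001000011
popcount(1603) = number of 1-bits in 11001000011 = 5
A col c satisfies (1603 AND c) == c iff every set bit of c is also set in 1603; each of the 5 set bits of 1603 can independently be on or off in c.
count = 2^5 = 32

Answer: 32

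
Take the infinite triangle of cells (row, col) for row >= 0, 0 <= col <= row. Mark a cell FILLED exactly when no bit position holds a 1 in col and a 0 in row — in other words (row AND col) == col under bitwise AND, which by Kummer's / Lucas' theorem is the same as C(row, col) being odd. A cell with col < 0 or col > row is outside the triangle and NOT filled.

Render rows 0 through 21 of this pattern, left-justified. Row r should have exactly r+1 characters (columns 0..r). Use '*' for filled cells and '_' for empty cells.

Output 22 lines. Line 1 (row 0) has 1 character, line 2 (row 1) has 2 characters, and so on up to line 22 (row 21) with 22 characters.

r0=0: *
r1=1: **
r2=10: *_*
r3=11: ****
r4=100: *___*
r5=101: **__**
r6=110: *_*_*_*
r7=111: ********
r8=1000: *_______*
r9=1001: **______**
r10=1010: *_*_____*_*
r11=1011: ****____****
r12=1100: *___*___*___*
r13=1101: **__**__**__**
r14=1110: *_*_*_*_*_*_*_*
r15=1111: ****************
r16=10000: *_______________*
r17=10001: **______________**
r18=10010: *_*_____________*_*
r19=10011: ****____________****
r20=10100: *___*___________*___*
r21=10101: **__**__________**__**

Answer: *
**
*_*
****
*___*
**__**
*_*_*_*
********
*_______*
**______**
*_*_____*_*
****____****
*___*___*___*
**__**__**__**
*_*_*_*_*_*_*_*
****************
*_______________*
**______________**
*_*_____________*_*
****____________****
*___*___________*___*
**__**__________**__**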